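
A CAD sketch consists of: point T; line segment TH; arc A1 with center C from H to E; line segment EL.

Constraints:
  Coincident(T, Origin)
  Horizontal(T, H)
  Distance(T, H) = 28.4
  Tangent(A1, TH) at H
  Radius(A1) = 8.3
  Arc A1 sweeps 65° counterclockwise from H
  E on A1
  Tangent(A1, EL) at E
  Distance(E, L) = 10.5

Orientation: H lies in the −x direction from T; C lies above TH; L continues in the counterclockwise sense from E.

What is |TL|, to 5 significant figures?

21.795

On A1, H sits at bearing -90° from C; a 65° counterclockwise sweep puts E at bearing -25°, so E = C + 8.3·(cos -25°, sin -25°) = (-20.878, 4.7923). Tangency of A1 to EL means the radius CE is perpendicular to EL, so EL runs along (−sin -25°, cos -25°); with |EL| = 10.5, L = (-16.440, 14.309). Then |TL| = |L − T| = 21.795.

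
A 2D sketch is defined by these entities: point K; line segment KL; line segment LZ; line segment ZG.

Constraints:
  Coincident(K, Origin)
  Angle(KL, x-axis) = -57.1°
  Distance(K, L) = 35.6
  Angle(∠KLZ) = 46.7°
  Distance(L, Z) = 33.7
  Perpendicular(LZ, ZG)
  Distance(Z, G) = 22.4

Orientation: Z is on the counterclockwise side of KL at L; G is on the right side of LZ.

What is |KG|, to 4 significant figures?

49.19

K is at the origin; KL runs at -57.1° with length 35.6, so L = 35.6·(cos -57.1°, sin -57.1°) = (19.34, -29.89). ∠KLZ = 46.7°, so LZ runs at -57.1° + (180° − 46.7°) = 76.20° from the x-axis; with |LZ| = 33.7, Z = L + 33.7·(cos 76.20°, sin 76.20°) = (27.38, 2.837). LZ ⟂ ZG; with |ZG| = 22.4 on the right of LZ, G = Z + 22.4·(0.9711, -0.2385) = (49.13, -2.506). Then |KG| = |G − K| = 49.19.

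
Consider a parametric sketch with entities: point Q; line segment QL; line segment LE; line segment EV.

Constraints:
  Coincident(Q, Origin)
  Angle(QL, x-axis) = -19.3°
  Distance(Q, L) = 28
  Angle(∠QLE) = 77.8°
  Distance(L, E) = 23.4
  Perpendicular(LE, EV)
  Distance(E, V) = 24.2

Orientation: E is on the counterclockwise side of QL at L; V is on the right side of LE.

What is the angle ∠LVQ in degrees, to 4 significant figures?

25.31°

Q is at the origin; QL runs at -19.3° with length 28.0, so L = 28.0·(cos -19.3°, sin -19.3°) = (26.43, -9.254). ∠QLE = 77.8°, so LE runs at -19.3° + (180° − 77.8°) = 82.90° from the x-axis; with |LE| = 23.4, E = L + 23.4·(cos 82.90°, sin 82.90°) = (29.32, 13.97). LE ⟂ EV; with |EV| = 24.2 on the right of LE, V = E + 24.2·(0.9923, -0.1236) = (53.33, 10.98). Then cos ∠LVQ = VL·VQ / (|VL||VQ|), giving 25.31°.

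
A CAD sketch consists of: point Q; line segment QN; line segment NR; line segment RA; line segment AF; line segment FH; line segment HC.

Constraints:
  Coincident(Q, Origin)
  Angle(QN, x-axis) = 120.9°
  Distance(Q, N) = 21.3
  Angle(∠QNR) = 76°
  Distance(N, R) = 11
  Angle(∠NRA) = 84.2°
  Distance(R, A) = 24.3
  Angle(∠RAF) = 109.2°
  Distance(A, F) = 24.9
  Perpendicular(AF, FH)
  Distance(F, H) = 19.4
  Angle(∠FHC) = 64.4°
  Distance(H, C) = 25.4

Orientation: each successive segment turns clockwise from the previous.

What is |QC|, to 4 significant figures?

4.255

Q is at the origin; QN runs at 120.9° with length 21.3, so N = (-10.94, 18.28). ∠QNR = 76.0° gives NR at 16.90° from the x-axis; with |NR| = 11.0, R = (-0.4135, 21.47). ∠NRA = 84.2° gives RA at -78.90° from the x-axis; with |RA| = 24.3, A = (4.265, -2.371). ∠RAF = 109.2° gives AF at -149.7° from the x-axis; with |AF| = 24.9, F = (-17.23, -14.93). The perpendicularity gives FH at right angles to AF, so FH runs at 120.3°; with |FH| = 19.4, H = (-27.02, 1.816). ∠FHC = 64.4° gives HC at 4.700° from the x-axis; with |HC| = 25.4, C = (-1.707, 3.897). Then |QC| = |C − Q| = 4.255.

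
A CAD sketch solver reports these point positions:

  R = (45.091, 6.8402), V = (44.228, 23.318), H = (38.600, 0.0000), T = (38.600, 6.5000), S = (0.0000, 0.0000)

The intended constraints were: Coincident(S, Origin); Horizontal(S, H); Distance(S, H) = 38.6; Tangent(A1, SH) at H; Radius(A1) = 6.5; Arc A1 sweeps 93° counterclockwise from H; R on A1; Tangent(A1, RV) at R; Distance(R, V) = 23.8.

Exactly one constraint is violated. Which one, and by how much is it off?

Distance(R, V) = 23.8 — off by 7.30.

S = (0.00, 0.00) ✓; S.y = 0.00, H.y = 0.00 ✓; |SH| = 38.60 ✓; ∠(TH, HS) = 90.00° ✓; |TH| = 6.500 ✓; bearing(T→R) − bearing(T→H) = 93.00° ✓; |TR| = 6.500 ✓; ∠(TR, RV) = 90.00° ✓; |RV| = 16.50 ✗.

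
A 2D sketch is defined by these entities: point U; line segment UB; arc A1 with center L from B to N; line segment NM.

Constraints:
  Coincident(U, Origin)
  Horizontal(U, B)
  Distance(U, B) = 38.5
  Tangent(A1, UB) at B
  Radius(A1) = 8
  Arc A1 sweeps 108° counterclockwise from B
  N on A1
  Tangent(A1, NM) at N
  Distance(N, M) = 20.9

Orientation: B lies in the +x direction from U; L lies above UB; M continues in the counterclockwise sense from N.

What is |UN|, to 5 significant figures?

47.283

U is at the origin; U and B share the same y with |UB| = 38.5 and B on the +x side, so B = (38.500, 0.0000). Since A1 is tangent to UB there, LB ⟂ UB, so L = B + (0, 8) = (38.500, 8.0000). On A1, B sits at bearing -90° from L; a 108° counterclockwise sweep puts N at bearing 18°, so N = L + 8.0·(cos 18°, sin 18°) = (46.108, 10.472). Then |UN| = |N − U| = 47.283.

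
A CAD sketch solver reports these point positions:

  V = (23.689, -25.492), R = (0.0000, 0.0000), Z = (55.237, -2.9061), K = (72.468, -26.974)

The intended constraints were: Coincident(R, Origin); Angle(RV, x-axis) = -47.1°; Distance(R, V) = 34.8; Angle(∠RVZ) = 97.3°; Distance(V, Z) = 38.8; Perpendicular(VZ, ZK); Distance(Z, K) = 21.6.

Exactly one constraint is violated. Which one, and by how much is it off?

Distance(Z, K) = 21.6 — off by 8.00.

R = (0.00, 0.00) ✓; RV at -47.10° ✓; |RV| = 34.80 ✓; ∠RVZ = 97.30° ✓; |VZ| = 38.80 ✓; ∠(VZ, ZK) = 90.00° ✓; |ZK| = 29.60 ✗.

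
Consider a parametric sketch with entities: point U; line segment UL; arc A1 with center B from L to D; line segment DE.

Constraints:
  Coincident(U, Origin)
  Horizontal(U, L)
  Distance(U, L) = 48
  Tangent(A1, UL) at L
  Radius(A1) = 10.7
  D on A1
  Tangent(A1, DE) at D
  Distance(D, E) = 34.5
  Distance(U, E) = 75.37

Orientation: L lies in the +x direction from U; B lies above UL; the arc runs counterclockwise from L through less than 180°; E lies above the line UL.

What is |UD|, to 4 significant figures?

59.53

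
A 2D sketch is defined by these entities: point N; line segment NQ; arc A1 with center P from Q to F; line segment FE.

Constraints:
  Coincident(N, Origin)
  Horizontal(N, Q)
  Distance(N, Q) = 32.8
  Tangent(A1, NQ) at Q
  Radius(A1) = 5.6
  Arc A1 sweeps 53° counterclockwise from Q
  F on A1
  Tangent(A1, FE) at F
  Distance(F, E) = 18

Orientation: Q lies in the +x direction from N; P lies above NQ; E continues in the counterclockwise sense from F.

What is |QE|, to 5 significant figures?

22.583

N is at the origin; NQ is horizontal with |NQ| = 32.8 and Q on the +x side, so Q = (32.800, 0.0000). The tangent condition forces PQ to be normal to NQ, so P = Q + (0, 5.6) = (32.800, 5.6000). On A1, Q sits at bearing -90° from P; a 53° counterclockwise sweep puts F at bearing -37°, so F = P + 5.6·(cos -37°, sin -37°) = (37.272, 2.2298). The tangent condition forces PF to be normal to FE, so FE runs along (−sin -37°, cos -37°); with |FE| = 18.0, E = (48.105, 16.605). Then |QE| = |E − Q| = 22.583.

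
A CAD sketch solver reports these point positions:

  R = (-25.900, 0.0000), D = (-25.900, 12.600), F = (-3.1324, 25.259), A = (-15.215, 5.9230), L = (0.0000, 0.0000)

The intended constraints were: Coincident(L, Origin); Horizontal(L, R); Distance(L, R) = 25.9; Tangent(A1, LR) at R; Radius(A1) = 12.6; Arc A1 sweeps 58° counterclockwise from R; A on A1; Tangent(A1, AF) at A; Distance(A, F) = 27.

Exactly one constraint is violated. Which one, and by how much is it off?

Distance(A, F) = 27 — off by 4.20.

L = (0.00, 0.00) ✓; L.y = 0.00, R.y = 0.00 ✓; |LR| = 25.90 ✓; ∠(DR, RL) = 90.00° ✓; |DR| = 12.60 ✓; bearing(D→A) − bearing(D→R) = 58.00° ✓; |DA| = 12.60 ✓; ∠(DA, AF) = 90.00° ✓; |AF| = 22.80 ✗.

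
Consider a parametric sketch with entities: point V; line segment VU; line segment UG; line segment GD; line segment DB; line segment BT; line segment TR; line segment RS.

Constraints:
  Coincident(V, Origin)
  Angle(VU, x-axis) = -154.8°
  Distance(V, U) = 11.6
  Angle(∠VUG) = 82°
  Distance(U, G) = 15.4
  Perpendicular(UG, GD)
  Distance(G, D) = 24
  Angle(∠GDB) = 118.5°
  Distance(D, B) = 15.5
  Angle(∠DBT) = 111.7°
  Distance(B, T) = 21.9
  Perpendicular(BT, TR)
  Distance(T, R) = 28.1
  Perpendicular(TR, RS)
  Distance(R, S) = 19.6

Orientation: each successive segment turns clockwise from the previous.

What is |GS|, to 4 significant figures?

8.731

BT is perpendicular to TR, so TR runs at 157.4°; with |TR| = 28.1, R = (-15.39, -3.376). TR is perpendicular to RS, so RS runs at 67.40°; with |RS| = 19.6, S = (-7.856, 14.72). Then |GS| = |S − G| = 8.731.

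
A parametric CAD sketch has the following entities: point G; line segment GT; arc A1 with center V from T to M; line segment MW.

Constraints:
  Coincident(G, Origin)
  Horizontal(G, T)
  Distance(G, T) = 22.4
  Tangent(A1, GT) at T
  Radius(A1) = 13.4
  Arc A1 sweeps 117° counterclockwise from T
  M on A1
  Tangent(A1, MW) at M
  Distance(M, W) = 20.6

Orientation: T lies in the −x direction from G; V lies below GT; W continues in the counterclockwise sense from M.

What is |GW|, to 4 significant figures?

45.34

G is at the origin; GT is horizontal with |GT| = 22.4 and T on the −x side, so T = (-22.40, 0.000). A1 meets GT tangentially, so VT is at right angles to GT, so V = T + (0, -13.4) = (-22.40, -13.40). On A1, T sits at bearing 90° from V; a 117° counterclockwise sweep puts M at bearing 207°, so M = V + 13.4·(cos 207°, sin 207°) = (-34.34, -19.48). Since A1 is tangent to MW there, VM ⟂ MW, so MW runs along (−sin 207°, cos 207°); with |MW| = 20.6, W = (-24.99, -37.84). Then |GW| = |W − G| = 45.34.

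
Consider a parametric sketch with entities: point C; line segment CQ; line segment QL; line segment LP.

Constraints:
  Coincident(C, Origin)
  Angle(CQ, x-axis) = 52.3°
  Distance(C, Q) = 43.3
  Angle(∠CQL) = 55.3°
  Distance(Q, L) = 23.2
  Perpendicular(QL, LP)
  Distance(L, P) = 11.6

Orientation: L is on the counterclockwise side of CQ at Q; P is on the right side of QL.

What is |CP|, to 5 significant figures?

47.221

C is at the origin; CQ runs at 52.3° with length 43.3, so Q = 43.3·(cos 52.3°, sin 52.3°) = (26.479, 34.260). ∠CQL = 55.3°, so QL runs at 52.3° + (180° − 55.3°) = 177.00° from the x-axis; with |QL| = 23.2, L = Q + 23.2·(cos 177.00°, sin 177.00°) = (3.3109, 35.474). QL is perpendicular to LP; with |LP| = 11.6 on the right of QL, P = L + 11.6·(0.052336, 0.99863) = (3.9180, 47.058). Then |CP| = |P − C| = 47.221.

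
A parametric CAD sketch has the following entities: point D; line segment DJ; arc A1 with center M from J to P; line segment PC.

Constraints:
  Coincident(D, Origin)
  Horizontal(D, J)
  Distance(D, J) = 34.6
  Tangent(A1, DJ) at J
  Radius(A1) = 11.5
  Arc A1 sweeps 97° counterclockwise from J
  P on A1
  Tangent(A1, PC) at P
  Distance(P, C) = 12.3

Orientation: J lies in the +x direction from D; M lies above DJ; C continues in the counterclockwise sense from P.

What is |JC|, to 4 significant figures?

27.00

D is at the origin; D and J share the same y with |DJ| = 34.6 and J on the +x side, so J = (34.60, 0.000). Since A1 is tangent to DJ there, MJ ⟂ DJ, so M = J + (0, 11.5) = (34.60, 11.50). On A1, J sits at bearing -90° from M; a 97° counterclockwise sweep puts P at bearing 7°, so P = M + 11.5·(cos 7°, sin 7°) = (46.01, 12.90). The tangent condition forces MP to be normal to PC, so PC runs along (−sin 7°, cos 7°); with |PC| = 12.3, C = (44.52, 25.11). Then |JC| = |C − J| = 27.00.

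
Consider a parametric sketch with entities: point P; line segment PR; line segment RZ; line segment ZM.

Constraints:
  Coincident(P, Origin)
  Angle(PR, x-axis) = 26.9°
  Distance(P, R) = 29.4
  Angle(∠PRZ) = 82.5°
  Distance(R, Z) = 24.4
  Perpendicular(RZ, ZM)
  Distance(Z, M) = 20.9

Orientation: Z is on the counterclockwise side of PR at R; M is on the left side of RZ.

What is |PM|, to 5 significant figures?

22.155

∠PRZ = 82.5°, so RZ runs at 26.9° + (180° − 82.5°) = 124.40° from the x-axis; with |RZ| = 24.4, Z = R + 24.4·(cos 124.40°, sin 124.40°) = (12.434, 33.434). RZ ⟂ ZM; with |ZM| = 20.9 on the left of RZ, M = Z + 20.9·(-0.82511, -0.56497) = (-4.8112, 21.627). Then |PM| = |M − P| = 22.155.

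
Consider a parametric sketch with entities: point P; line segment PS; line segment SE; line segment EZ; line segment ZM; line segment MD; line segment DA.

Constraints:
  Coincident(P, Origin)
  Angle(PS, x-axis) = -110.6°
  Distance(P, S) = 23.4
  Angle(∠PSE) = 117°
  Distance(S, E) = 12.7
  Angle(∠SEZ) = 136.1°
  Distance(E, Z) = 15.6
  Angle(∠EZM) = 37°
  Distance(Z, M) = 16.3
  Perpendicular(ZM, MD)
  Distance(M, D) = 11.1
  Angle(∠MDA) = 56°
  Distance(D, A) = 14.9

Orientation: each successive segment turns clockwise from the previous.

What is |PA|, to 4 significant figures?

33.69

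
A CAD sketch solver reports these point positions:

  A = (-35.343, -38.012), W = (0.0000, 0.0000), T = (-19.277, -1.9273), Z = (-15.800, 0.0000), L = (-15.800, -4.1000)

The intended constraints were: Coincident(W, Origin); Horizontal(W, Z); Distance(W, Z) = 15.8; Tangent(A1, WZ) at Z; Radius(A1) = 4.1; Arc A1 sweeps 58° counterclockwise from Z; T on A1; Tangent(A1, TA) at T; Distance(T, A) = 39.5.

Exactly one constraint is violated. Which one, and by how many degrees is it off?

Tangent(A1, TA) at T — off by 8.00°.

W = (0.00, 0.00) ✓; W.y = 0.00, Z.y = 0.00 ✓; |WZ| = 15.80 ✓; ∠(LZ, ZW) = 90.00° ✓; |LZ| = 4.100 ✓; bearing(L→T) − bearing(L→Z) = 58.00° ✓; |LT| = 4.100 ✓; ∠(LT, TA) = 82.00° ✗; |TA| = 39.50 ✓.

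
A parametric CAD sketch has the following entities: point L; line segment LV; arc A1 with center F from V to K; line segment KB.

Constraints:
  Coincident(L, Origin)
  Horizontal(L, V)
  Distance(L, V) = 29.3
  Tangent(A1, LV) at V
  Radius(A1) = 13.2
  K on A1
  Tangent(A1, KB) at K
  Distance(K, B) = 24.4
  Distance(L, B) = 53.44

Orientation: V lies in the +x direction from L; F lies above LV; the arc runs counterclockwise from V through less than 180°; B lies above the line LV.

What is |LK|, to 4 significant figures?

45.25

L is at the origin; L and V share the same y with |LV| = 29.3 and V on the +x side, so V = (29.30, 0.000). Tangency of A1 to LV means the radius FV is perpendicular to LV, so F = V + (0, 13.2) = (29.30, 13.20). Since FK ⟂ KB (tangency), |FB| = √(13.2² + 24.4²) = 27.74 regardless of where K sits on A1. So B lies on both circle(L, 53.44) and circle(F, 27.74); the above-LV intersection is B = (35.05, 40.34). K is the foot of the tangent from B: K = (41.96, 16.94).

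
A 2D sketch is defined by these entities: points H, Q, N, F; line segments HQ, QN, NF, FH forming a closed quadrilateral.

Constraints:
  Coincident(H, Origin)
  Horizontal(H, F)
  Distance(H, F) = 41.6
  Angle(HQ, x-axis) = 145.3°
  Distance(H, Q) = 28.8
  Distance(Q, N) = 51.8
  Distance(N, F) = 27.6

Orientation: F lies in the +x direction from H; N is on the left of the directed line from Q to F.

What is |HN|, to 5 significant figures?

36.427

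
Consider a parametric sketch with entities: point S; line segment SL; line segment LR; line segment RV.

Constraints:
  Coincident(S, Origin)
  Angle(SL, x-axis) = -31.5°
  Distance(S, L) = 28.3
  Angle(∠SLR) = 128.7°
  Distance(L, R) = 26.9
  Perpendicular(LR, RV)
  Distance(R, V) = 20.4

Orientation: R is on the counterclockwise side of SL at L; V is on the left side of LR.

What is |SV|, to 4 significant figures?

44.63

∠SLR = 128.7°, so LR runs at -31.5° + (180° − 128.7°) = 19.80° from the x-axis; with |LR| = 26.9, R = L + 26.9·(cos 19.80°, sin 19.80°) = (49.44, -5.675). LR ⟂ RV; with |RV| = 20.4 on the left of LR, V = R + 20.4·(-0.3387, 0.9409) = (42.53, 13.52). Then |SV| = |V − S| = 44.63.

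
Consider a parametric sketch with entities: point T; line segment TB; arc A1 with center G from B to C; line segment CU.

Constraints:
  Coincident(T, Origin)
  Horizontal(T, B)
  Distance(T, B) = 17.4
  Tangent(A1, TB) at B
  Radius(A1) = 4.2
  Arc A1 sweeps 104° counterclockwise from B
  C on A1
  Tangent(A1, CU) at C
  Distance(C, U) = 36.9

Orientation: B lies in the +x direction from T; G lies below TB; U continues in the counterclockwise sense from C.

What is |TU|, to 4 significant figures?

46.67

T is at the origin; T and B share the same y with |TB| = 17.4 and B on the +x side, so B = (17.40, 0.000). A1 meets TB tangentially, so GB is at right angles to TB, so G = B + (0, -4.2) = (17.40, -4.200). On A1, B sits at bearing 90° from G; a 104° counterclockwise sweep puts C at bearing 194°, so C = G + 4.2·(cos 194°, sin 194°) = (13.32, -5.216). The tangent condition forces GC to be normal to CU, so CU runs along (−sin 194°, cos 194°); with |CU| = 36.9, U = (22.25, -41.02). Then |TU| = |U − T| = 46.67.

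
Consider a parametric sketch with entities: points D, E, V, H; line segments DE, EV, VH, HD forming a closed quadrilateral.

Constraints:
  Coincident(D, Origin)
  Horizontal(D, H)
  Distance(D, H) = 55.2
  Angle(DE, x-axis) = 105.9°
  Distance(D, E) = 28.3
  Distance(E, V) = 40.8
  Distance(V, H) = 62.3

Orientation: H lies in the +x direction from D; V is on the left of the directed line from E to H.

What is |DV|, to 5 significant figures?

58.455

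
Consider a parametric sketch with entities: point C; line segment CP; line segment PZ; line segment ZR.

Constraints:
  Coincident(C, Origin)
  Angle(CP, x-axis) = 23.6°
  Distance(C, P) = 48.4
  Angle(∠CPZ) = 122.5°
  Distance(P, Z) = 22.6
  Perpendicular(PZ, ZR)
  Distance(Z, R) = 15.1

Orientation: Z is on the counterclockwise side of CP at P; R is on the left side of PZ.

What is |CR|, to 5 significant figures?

54.991

C is at the origin; CP runs at 23.6° with length 48.4, so P = 48.4·(cos 23.6°, sin 23.6°) = (44.352, 19.377). ∠CPZ = 122.5°, so PZ runs at 23.6° + (180° − 122.5°) = 81.100° from the x-axis; with |PZ| = 22.6, Z = P + 22.6·(cos 81.100°, sin 81.100°) = (47.848, 41.705). PZ is perpendicular to ZR; with |ZR| = 15.1 on the left of PZ, R = Z + 15.1·(-0.98796, 0.15471) = (32.930, 44.041). Then |CR| = |R − C| = 54.991.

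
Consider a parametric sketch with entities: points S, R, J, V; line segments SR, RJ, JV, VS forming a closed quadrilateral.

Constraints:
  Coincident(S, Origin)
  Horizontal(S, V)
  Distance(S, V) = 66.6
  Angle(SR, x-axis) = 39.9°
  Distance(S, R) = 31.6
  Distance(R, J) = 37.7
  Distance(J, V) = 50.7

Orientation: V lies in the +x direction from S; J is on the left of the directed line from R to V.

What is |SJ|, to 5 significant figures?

69.165

Checks: |RJ| = 37.70 ✓; |JV| = 50.70 ✓.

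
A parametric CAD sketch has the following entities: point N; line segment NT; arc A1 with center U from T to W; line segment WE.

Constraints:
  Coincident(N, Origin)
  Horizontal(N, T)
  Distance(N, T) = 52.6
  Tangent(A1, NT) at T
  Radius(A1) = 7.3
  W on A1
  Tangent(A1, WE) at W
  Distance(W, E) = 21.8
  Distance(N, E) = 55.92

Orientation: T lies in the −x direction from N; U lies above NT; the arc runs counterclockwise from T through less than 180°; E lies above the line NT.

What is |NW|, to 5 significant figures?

46.031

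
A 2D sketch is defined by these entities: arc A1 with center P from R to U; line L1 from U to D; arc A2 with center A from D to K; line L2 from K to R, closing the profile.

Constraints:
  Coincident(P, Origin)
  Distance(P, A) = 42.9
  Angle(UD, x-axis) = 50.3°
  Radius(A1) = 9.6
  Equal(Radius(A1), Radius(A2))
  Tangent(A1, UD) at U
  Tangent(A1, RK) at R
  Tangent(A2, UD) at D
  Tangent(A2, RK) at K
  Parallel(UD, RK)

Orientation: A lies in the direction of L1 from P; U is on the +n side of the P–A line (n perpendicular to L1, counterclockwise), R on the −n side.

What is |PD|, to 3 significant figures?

44.0

The slot axis is L1's direction at 50.3°, so u = (cos 50.3°, sin 50.3°) = (0.639, 0.769) and n = (−sin 50.3°, cos 50.3°) = (-0.769, 0.639). P is at the origin and A lies 42.9 along u from P, so A = 42.9·u = (27.4, 33.0). Tangency of A1 to both parallel lines with radius 9.6 puts U and R at P ± 9.6·n: U = (-7.39, 6.13), R = (7.39, -6.13). Equal radii place D and K the same way about A: D = A + 9.6·n = (20.0, 39.1), K = A − 9.6·n = (34.8, 26.9). Then |PD| = |D − P| = 44.0.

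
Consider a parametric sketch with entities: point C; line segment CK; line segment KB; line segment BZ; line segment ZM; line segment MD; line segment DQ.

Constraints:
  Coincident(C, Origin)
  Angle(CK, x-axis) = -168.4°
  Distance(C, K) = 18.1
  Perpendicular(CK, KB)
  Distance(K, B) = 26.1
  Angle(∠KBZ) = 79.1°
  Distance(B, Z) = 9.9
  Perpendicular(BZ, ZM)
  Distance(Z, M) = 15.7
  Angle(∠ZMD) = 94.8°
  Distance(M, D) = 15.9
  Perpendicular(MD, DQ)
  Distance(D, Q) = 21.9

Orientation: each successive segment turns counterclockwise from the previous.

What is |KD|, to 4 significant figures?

13.87

The perpendicularity gives ZM at right angles to BZ, so ZM runs at 112.5°; with |ZM| = 15.7, M = (-9.344, -10.91). ∠ZMD = 94.8° gives MD at -162.3° from the x-axis; with |MD| = 15.9, D = (-24.49, -15.75). Then |KD| = |D − K| = 13.87.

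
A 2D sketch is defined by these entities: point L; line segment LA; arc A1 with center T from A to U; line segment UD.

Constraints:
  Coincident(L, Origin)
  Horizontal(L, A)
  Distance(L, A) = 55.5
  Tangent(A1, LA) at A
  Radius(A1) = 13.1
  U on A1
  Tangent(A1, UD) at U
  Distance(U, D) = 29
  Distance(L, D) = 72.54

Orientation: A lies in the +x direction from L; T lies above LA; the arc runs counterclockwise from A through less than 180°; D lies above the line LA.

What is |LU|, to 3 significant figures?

70.0

L is at the origin; LA is horizontal with |LA| = 55.5 and A on the +x side, so A = (55.5, 0.00). A1 meets LA tangentially, so TA is at right angles to LA, so T = A + (0, 13.1) = (55.5, 13.1). Since TU ⟂ UD (tangency), |TD| = √(13.1² + 29.0²) = 31.8 regardless of where U sits on A1. So D lies on both circle(L, 72.54) and circle(T, 31.8); the above-LA intersection is D = (57.0, 44.9). U is the foot of the tangent from D: U = (67.7, 17.9).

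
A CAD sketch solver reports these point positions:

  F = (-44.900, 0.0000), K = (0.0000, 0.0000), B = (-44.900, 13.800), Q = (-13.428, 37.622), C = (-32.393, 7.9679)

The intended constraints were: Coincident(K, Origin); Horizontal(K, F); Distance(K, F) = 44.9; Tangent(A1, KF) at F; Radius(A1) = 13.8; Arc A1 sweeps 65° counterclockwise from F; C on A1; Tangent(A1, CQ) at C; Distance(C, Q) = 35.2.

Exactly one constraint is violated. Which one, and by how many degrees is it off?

Tangent(A1, CQ) at C — off by 7.60°.

K = (0.00, 0.00) ✓; K.y = 0.00, F.y = 0.00 ✓; |KF| = 44.90 ✓; ∠(BF, FK) = 90.00° ✓; |BF| = 13.80 ✓; bearing(B→C) − bearing(B→F) = 65.00° ✓; |BC| = 13.80 ✓; ∠(BC, CQ) = 97.60° ✗; |CQ| = 35.20 ✓.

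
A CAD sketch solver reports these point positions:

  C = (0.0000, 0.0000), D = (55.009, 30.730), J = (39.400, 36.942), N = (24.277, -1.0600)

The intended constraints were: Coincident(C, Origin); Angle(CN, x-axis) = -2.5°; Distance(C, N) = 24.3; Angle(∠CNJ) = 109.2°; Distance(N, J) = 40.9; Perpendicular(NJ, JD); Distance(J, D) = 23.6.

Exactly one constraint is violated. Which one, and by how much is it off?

Distance(J, D) = 23.6 — off by 6.80.

C = (0.00, 0.00) ✓; CN at -2.500° ✓; |CN| = 24.30 ✓; ∠CNJ = 109.2° ✓; |NJ| = 40.90 ✓; ∠(NJ, JD) = 90.00° ✓; |JD| = 16.80 ✗.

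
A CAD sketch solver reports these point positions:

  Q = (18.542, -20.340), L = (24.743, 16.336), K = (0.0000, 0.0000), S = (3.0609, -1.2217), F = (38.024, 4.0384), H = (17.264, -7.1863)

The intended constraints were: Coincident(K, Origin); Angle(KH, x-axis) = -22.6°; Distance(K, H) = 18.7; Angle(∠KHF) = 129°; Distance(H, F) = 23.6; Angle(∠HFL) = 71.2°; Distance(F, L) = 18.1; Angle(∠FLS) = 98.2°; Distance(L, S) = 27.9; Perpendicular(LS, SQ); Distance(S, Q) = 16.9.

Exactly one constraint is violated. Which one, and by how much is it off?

Distance(S, Q) = 16.9 — off by 7.70.

K = (0.00, 0.00) ✓; KH at -22.60° ✓; |KH| = 18.70 ✓; ∠KHF = 129.0° ✓; |HF| = 23.60 ✓; ∠HFL = 71.20° ✓; |FL| = 18.10 ✓; ∠FLS = 98.20° ✓; |LS| = 27.90 ✓; ∠(LS, SQ) = 90.00° ✓; |SQ| = 24.60 ✗.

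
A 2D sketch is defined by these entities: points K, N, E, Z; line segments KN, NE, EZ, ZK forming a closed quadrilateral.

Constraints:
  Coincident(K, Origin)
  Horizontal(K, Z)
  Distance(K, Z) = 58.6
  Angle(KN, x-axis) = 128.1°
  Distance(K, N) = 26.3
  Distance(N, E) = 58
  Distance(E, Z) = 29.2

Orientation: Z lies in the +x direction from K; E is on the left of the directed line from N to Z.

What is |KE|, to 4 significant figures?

48.01

K is at the origin; K and Z share the same y with |KZ| = 58.6 and Z in +x, so Z = (58.6, 0). KN runs at 128.1° with |KN| = 26.3, so N = (-16.23, 20.70). E is determined by |NE| = 58.0 and |EZ| = 29.2 together: it lies at the intersection of circle(N, 58.0) and circle(Z, 29.2). With |NZ| = 77.64, the foot of the radical line on NZ is 54.99 from N and the perpendicular offset is √(58.0² − 54.99²) = 18.43. Taking the left-of-NZ solution: E = (41.69, 23.80).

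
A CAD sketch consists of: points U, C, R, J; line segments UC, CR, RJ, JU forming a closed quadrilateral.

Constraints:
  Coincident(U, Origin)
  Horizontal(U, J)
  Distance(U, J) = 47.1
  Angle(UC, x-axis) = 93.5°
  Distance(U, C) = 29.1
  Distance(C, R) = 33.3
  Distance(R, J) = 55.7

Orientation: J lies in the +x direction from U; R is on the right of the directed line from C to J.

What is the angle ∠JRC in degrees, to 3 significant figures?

74.7°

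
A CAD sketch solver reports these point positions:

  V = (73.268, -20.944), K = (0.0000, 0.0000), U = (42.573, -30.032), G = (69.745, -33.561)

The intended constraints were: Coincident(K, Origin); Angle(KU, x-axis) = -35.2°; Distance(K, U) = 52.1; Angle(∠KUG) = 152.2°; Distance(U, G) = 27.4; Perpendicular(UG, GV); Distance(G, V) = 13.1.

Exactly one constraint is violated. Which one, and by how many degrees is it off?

Perpendicular(UG, GV) — off by 8.20°.

K = (0.00, 0.00) ✓; KU at -35.20° ✓; |KU| = 52.10 ✓; ∠KUG = 152.2° ✓; |UG| = 27.40 ✓; ∠(UG, GV) = 81.80° ✗; |GV| = 13.10 ✓.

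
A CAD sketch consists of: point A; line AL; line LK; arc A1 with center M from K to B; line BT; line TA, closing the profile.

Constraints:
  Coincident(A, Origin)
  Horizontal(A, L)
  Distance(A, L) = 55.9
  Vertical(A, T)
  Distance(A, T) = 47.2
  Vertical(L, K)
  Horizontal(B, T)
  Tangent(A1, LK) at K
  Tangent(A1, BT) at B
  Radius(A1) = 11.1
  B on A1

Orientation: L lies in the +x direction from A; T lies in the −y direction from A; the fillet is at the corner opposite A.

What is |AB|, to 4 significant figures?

65.08

A is at the origin; A and L share the same y with |AL| = 55.9 and L on the +x side, so L = (55.90, 0.000). A and T share the same x with |AT| = 47.2 and T on the −y side, so T = (0.000, -47.20). The virtual corner opposite A is at (55.90, -47.20). Since A1 is tangent to LK there, MK ⟂ LK and tangency of A1 to BT means the radius MB is perpendicular to BT, with radius 11.1, so the center M sits 11.1 in from both sides at M = (44.80, -36.10). That places the tangent points at K = (55.90, -36.10) on LK and B = (44.80, -47.20) on BT. Then |AB| = |B − A| = 65.08.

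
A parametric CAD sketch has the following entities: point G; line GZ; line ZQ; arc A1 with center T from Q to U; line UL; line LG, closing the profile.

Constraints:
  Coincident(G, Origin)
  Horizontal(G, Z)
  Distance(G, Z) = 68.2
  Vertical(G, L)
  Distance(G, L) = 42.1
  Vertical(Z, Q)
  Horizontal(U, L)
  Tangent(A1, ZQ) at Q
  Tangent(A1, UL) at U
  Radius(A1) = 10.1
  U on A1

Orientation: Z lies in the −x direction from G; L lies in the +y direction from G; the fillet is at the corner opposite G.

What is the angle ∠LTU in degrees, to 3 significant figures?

80.1°

G is at the origin; G and Z share the same y with |GZ| = 68.2 and Z on the −x side, so Z = (-68.2, 0.00). G and L share the same x with |GL| = 42.1 and L on the +y side, so L = (0.00, 42.1). The virtual corner opposite G is at (-68.2, 42.1). Since A1 is tangent to ZQ there, TQ ⟂ ZQ and A1 meets UL tangentially, so TU is at right angles to UL, with radius 10.1, so the center T sits 10.1 in from both sides at T = (-58.1, 32.0). That places the tangent points at Q = (-68.2, 32.0) on ZQ and U = (-58.1, 42.1) on UL. Then cos ∠LTU = TL·TU / (|TL||TU|), giving 80.1°.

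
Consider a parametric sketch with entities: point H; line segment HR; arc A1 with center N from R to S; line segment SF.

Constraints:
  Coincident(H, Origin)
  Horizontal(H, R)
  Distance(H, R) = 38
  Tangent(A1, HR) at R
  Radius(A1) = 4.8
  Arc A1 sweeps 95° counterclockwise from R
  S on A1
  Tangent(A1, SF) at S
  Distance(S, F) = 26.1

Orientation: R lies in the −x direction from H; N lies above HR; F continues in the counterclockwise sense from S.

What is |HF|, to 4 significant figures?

47.27

On A1, R sits at bearing -90° from N; a 95° counterclockwise sweep puts S at bearing 5°, so S = N + 4.8·(cos 5°, sin 5°) = (-33.22, 5.218). A1 meets SF tangentially, so NS is at right angles to SF, so SF runs along (−sin 5°, cos 5°); with |SF| = 26.1, F = (-35.49, 31.22). Then |HF| = |F − H| = 47.27.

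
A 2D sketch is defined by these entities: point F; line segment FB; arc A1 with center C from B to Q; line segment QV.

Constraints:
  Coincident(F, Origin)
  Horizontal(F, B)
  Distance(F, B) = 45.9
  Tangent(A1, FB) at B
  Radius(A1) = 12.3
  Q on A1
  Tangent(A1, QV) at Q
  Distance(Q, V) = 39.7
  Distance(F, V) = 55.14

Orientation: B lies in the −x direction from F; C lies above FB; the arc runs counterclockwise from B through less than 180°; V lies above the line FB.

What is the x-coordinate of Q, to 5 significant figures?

-33.853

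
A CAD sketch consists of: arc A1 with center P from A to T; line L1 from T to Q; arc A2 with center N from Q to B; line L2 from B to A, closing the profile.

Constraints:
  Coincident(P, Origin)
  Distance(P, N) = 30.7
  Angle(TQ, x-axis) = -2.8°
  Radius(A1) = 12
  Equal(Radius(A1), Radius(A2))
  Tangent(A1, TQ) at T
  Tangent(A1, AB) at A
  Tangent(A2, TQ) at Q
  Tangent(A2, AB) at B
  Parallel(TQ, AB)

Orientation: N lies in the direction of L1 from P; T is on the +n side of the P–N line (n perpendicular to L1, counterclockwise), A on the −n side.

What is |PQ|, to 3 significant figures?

33.0

The slot axis is L1's direction at -2.8°, so u = (cos -2.8°, sin -2.8°) = (0.999, -0.0488) and n = (−sin -2.8°, cos -2.8°) = (0.0488, 0.999). P is at the origin and N lies 30.7 along u from P, so N = 30.7·u = (30.7, -1.50). Tangency of A1 to both parallel lines with radius 12.0 puts T and A at P ± 12.0·n: T = (0.586, 12.0), A = (-0.586, -12.0). Equal radii place Q and B the same way about N: Q = N + 12.0·n = (31.2, 10.5), B = N − 12.0·n = (30.1, -13.5). Then |PQ| = |Q − P| = 33.0.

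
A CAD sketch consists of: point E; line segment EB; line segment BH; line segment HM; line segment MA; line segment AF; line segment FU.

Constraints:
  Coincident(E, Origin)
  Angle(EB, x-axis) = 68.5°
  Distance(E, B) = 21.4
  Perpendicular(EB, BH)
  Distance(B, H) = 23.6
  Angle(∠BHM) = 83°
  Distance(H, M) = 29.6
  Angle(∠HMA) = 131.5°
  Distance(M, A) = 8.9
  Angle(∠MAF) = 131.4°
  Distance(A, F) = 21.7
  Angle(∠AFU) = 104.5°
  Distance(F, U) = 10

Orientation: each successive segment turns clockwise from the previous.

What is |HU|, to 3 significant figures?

37.3

E is at the origin; EB runs at 68.5° with length 21.4, so B = (7.84, 19.9). EB is perpendicular to BH, so BH runs at -21.5°; with |BH| = 23.6, H = (29.8, 11.3). ∠BHM = 83.0° gives HM at -118° from the x-axis; with |HM| = 29.6, M = (15.7, -14.8). ∠HMA = 131.5° gives MA at -167° from the x-axis; with |MA| = 8.9, A = (7.01, -16.8). ∠MAF = 131.4° gives AF at 144° from the x-axis; with |AF| = 21.7, F = (-10.6, -4.12). ∠AFU = 104.5° gives FU at 68.9° from the x-axis; with |FU| = 10.0, U = (-7.04, 5.21). Then |HU| = |U − H| = 37.3.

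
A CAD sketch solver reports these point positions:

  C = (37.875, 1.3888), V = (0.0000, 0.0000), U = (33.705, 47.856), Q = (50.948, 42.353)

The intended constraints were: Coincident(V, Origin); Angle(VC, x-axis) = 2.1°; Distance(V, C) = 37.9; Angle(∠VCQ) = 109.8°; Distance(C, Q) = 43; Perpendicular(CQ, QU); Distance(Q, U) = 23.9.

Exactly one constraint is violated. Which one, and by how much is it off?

Distance(Q, U) = 23.9 — off by 5.80.

V = (0.00, 0.00) ✓; VC at 2.100° ✓; |VC| = 37.90 ✓; ∠VCQ = 109.8° ✓; |CQ| = 43.00 ✓; ∠(CQ, QU) = 90.00° ✓; |QU| = 18.10 ✗.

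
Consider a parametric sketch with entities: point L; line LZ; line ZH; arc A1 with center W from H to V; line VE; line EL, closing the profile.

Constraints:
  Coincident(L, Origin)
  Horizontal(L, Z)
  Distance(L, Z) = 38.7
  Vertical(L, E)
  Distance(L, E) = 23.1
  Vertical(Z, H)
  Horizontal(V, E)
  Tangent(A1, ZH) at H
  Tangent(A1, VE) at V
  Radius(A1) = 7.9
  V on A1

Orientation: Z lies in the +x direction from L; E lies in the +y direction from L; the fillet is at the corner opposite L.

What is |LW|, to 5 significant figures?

34.346

L and E share the same x with |LE| = 23.1 and E on the +y side, so E = (0.0000, 23.100). The virtual corner opposite L is at (38.700, 23.100). A1 meets ZH tangentially, so WH is at right angles to ZH and the tangent condition forces WV to be normal to VE, with radius 7.9, so the center W sits 7.9 in from both sides at W = (30.800, 15.200). Then |LW| = |W − L| = 34.346.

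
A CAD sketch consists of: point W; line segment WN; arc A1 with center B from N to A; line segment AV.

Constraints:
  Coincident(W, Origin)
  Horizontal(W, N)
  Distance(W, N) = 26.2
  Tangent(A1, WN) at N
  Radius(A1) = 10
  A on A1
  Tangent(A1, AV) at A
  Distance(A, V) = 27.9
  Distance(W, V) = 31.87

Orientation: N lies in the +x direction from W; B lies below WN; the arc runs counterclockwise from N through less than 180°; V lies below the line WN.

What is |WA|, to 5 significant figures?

18.069

W is at the origin; WN is horizontal with |WN| = 26.2 and N on the +x side, so N = (26.200, 0.0000). The tangent condition forces BN to be normal to WN, so B = N + (0, -10) = (26.200, -10.000). Since BA ⟂ AV (tangency), |BV| = √(10.0² + 27.9²) = 29.638 regardless of where A sits on A1. So V lies on both circle(W, 31.87) and circle(B, 29.638); the below-WN intersection is V = (5.6574, -31.364). A is the foot of the tangent from V: A = (17.076, -5.9074).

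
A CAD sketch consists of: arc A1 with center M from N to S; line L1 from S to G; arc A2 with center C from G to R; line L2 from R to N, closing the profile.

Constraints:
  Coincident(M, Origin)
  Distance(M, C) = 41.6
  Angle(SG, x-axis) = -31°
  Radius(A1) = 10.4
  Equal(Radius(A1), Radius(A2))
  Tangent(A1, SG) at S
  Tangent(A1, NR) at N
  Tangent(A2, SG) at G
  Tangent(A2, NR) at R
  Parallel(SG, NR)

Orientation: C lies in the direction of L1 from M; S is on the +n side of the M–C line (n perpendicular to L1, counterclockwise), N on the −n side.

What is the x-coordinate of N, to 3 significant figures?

-5.36

M is at the origin and C lies 41.6 along u from M, so C = 41.6·u = (35.7, -21.4). Tangency of A1 to both parallel lines with radius 10.4 puts S and N at M ± 10.4·n: S = (5.36, 8.91), N = (-5.36, -8.91). So N.x = -5.36.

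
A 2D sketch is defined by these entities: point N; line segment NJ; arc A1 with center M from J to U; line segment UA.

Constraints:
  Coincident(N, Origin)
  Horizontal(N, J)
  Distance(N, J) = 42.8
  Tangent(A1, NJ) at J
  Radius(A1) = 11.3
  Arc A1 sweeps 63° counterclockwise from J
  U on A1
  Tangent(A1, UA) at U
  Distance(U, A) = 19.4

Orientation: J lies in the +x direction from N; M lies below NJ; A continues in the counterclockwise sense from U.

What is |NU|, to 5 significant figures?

33.308

N is at the origin; NJ is horizontal with |NJ| = 42.8 and J on the +x side, so J = (42.800, 0.0000). Since A1 is tangent to NJ there, MJ ⟂ NJ, so M = J + (0, -11.3) = (42.800, -11.300). On A1, J sits at bearing 90° from M; a 63° counterclockwise sweep puts U at bearing 153°, so U = M + 11.3·(cos 153°, sin 153°) = (32.732, -6.1699). Then |NU| = |U − N| = 33.308.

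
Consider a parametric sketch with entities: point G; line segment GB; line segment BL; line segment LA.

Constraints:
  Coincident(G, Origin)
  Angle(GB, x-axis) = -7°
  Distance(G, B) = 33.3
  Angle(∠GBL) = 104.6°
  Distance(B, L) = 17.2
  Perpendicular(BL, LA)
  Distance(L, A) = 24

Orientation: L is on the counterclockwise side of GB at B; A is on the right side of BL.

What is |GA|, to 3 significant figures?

61.8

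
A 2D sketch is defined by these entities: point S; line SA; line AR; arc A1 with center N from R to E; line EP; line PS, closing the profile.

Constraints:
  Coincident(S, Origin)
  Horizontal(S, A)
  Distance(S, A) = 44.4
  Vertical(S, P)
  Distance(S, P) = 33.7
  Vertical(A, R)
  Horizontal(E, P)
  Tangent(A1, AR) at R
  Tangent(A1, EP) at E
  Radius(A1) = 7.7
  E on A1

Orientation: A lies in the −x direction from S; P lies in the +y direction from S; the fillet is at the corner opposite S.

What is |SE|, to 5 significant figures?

49.825

S is at the origin; S and A share the same y with |SA| = 44.4 and A on the −x side, so A = (-44.400, 0.0000). S and P share the same x with |SP| = 33.7 and P on the +y side, so P = (0.0000, 33.700). The virtual corner opposite S is at (-44.400, 33.700). Since A1 is tangent to AR there, NR ⟂ AR and since A1 is tangent to EP there, NE ⟂ EP, with radius 7.7, so the center N sits 7.7 in from both sides at N = (-36.700, 26.000). That places the tangent points at R = (-44.400, 26.000) on AR and E = (-36.700, 33.700) on EP. Then |SE| = |E − S| = 49.825.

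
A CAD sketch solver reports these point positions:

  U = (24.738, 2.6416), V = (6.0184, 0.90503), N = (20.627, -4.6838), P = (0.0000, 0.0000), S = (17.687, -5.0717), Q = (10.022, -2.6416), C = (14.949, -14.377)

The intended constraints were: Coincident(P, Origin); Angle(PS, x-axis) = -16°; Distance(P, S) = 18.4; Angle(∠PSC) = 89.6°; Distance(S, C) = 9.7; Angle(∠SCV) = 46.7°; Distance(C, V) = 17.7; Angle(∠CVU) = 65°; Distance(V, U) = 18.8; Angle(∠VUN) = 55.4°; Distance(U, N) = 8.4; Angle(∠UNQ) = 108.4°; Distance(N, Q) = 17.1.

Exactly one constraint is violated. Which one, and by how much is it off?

Distance(N, Q) = 17.1 — off by 6.30.

P = (0.00, 0.00) ✓; PS at -16.00° ✓; |PS| = 18.40 ✓; ∠PSC = 89.60° ✓; |SC| = 9.700 ✓; ∠SCV = 46.70° ✓; |CV| = 17.70 ✓; ∠CVU = 65.00° ✓; |VU| = 18.80 ✓; ∠VUN = 55.40° ✓; |UN| = 8.400 ✓; ∠UNQ = 108.4° ✓; |NQ| = 10.80 ✗.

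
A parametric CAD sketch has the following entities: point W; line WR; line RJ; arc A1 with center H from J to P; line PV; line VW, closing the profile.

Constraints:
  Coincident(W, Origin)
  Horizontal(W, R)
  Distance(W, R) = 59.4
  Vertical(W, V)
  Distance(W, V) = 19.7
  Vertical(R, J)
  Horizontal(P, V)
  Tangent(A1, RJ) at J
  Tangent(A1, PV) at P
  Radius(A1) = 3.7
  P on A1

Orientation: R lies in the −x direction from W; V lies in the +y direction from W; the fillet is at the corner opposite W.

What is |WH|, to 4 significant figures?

57.95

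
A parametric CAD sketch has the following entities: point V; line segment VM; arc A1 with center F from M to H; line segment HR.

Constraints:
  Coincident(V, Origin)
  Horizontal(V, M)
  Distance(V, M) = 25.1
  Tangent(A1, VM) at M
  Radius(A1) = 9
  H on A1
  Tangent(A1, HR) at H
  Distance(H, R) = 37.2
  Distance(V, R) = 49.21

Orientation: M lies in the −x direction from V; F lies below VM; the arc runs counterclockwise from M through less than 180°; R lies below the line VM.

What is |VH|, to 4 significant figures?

35.62

V is at the origin; VM is horizontal with |VM| = 25.1 and M on the −x side, so M = (-25.10, 0.000). Since A1 is tangent to VM there, FM ⟂ VM, so F = M + (0, -9) = (-25.10, -9.000). Since FH ⟂ HR (tangency), |FR| = √(9.0² + 37.2²) = 38.27 regardless of where H sits on A1. So R lies on both circle(V, 49.21) and circle(F, 38.27); the below-VM intersection is R = (-16.61, -46.32). H is the foot of the tangent from R: H = (-33.16, -13.00).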